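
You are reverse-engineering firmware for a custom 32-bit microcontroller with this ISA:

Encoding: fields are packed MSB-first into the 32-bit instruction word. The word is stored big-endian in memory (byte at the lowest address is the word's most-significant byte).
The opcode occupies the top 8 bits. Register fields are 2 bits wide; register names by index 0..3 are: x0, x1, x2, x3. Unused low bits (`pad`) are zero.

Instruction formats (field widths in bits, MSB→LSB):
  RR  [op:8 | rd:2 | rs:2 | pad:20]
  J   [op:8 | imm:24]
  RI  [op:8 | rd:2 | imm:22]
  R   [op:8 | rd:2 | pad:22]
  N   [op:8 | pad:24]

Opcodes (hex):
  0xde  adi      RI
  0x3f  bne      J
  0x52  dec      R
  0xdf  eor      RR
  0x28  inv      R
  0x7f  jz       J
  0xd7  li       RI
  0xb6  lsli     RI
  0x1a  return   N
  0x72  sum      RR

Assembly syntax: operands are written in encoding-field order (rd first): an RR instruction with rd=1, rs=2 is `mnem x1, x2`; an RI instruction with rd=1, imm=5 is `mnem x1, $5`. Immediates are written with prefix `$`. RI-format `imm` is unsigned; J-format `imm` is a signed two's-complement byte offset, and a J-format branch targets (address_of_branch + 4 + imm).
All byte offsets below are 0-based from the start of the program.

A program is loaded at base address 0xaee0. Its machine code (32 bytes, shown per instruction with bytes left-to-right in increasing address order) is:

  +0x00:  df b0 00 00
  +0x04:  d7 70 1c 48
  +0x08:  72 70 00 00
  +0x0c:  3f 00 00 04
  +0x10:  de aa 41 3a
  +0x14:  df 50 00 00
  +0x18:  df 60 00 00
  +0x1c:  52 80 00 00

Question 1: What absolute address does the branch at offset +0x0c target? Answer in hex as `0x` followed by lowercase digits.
[0c] 3f 00 00 04 → 0x3f000004
  top 8b → 0x3f → bne [J]
  imm: (w>>0)&0xffffff=0x4 → $4
  target = base 0xaee0 + off 0x0c + 4 + imm 4 = 0xaef4

0xaef4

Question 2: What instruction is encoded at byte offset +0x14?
[14] df 50 00 00 → 0xdf500000
  opcode bits[31:24]=0xdf: eor/RR
  [23:22] rd=1 = x1
  [21:20] rs=1 = x1

eor x1, x1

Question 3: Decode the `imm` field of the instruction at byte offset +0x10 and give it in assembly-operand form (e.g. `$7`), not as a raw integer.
$2769210

[10] de aa 41 3a → 0xdeaa413a
  op=0xdeaa413a>>24=0xde ⇒ adi (RI)
  rd: (w>>22)&0x3=0x2 → x2
  imm: (w>>0)&0x3fffff=0x2a413a → $2769210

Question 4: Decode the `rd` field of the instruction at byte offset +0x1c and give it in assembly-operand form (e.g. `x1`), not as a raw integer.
x2

off 0x1c: read 52 80 00 00 as big → 0x52800000
  top 8b → 0x52 → dec [R]
  rd@[23:22]=0x2 ⇒ x2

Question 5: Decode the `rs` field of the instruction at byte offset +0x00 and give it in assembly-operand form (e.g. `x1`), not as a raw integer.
+0x00: df b0 00 00 ⇒ word 0xdfb00000 (big)
  op=0xdfb00000>>24=0xdf ⇒ eor (RR)
  rd: (w>>22)&0x3=0x2 → x2
  rs: (w>>20)&0x3=0x3 → x3

x3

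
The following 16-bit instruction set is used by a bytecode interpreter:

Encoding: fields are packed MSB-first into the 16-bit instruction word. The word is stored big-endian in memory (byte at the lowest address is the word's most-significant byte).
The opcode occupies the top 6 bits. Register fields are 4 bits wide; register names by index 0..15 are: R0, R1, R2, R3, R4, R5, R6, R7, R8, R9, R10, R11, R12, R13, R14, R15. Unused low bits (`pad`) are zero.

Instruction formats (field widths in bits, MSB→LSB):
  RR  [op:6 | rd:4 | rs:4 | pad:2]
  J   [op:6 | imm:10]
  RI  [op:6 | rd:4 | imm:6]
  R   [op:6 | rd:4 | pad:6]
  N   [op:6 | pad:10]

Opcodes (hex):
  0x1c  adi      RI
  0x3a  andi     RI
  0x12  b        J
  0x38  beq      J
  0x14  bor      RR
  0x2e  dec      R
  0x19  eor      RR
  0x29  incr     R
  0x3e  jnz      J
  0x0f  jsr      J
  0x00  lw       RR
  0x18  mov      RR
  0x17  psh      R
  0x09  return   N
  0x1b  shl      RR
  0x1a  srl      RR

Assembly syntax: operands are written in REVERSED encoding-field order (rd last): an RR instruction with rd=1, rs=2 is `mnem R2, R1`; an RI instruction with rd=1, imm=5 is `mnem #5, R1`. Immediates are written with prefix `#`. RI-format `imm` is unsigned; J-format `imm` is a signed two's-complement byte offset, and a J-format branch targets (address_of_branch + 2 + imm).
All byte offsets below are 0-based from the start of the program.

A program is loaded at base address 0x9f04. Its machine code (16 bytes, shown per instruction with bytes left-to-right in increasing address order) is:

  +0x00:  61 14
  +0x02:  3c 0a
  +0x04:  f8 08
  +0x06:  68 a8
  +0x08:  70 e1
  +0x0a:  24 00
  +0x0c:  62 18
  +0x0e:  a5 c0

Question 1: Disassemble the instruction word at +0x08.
adi #33, R3

+0x08: 70 e1 ⇒ word 0x70e1 (big)
  opcode bits[15:10]=0x1c: adi/RI
  [9:6] rd=3 = R3
  [5:0] imm=33 = #33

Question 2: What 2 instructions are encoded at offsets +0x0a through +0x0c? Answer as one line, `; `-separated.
return; mov R6, R8

@+0a  big-endian(24 00) = 0x2400
  op=0x2400>>10=0x9 ⇒ return (N)
@+0c  big-endian(62 18) = 0x6218
  op=0x6218>>10=0x18 ⇒ mov (RR)
  rd: (w>>6)&0xf=0x8 → R8
  rs: (w>>2)&0xf=0x6 → R6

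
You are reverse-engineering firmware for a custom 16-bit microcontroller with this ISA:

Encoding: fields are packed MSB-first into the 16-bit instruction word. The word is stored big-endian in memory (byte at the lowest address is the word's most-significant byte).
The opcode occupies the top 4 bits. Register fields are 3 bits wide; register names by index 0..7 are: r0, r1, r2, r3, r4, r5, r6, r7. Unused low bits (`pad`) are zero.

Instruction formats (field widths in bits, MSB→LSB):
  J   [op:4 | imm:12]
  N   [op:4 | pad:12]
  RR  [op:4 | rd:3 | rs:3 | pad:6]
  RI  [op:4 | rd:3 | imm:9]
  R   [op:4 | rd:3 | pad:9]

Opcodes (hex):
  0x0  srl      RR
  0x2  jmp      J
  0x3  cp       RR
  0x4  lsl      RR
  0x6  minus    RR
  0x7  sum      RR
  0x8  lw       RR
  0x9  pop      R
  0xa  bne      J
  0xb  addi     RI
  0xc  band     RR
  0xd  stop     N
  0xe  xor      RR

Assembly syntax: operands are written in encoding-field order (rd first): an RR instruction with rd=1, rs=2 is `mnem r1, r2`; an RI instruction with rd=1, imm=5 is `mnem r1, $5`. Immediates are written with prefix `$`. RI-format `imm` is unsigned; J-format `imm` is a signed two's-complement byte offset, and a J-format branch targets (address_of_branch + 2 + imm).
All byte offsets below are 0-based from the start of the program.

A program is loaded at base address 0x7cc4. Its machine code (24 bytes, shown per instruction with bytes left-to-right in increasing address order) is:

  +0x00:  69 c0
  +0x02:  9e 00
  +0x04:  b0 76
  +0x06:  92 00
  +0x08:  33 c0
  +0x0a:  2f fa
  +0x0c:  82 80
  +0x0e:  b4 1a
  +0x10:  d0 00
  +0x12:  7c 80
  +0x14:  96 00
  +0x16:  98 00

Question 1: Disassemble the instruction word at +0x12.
@+12  big-endian(7c 80) = 0x7c80
  opcode bits[15:12]=0x7: sum/RR
  [11:9] rd=6 = r6
  [8:6] rs=2 = r2

sum r6, r2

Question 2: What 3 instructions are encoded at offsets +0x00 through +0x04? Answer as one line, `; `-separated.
minus r4, r7; pop r7; addi r0, $118

+0x00: 69 c0 ⇒ word 0x69c0 (big)
  op=0x69c0>>12=0x6 ⇒ minus (RR)
  rd: (w>>9)&0x7=0x4 → r4
  rs: (w>>6)&0x7=0x7 → r7
+0x02: 9e 00 ⇒ word 0x9e00 (big)
  op=0x9e00>>12=0x9 ⇒ pop (R)
  rd: (w>>9)&0x7=0x7 → r7
+0x04: b0 76 ⇒ word 0xb076 (big)
  op=0xb076>>12=0xb ⇒ addi (RI)
  rd: (w>>9)&0x7=0x0 → r0
  imm: (w>>0)&0x1ff=0x76 → $118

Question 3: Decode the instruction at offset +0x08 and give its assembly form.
@+08  big-endian(33 c0) = 0x33c0
  top 4b → 0x3 → cp [RR]
  rd@[11:9]=0x1 ⇒ r1
  rs@[8:6]=0x7 ⇒ r7

cp r1, r7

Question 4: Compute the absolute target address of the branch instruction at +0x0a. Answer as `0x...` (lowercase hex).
@+0a  big-endian(2f fa) = 0x2ffa
  opcode bits[15:12]=0x2: jmp/J
  [11:0] imm=4090 (s12→-6) = $-6
  target = base 0x7cc4 + off 0x0a + 2 + imm -6 = 0x7cca

0x7cca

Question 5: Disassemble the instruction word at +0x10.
[10] d0 00 → 0xd000
  op=0xd000>>12=0xd ⇒ stop (N)

stop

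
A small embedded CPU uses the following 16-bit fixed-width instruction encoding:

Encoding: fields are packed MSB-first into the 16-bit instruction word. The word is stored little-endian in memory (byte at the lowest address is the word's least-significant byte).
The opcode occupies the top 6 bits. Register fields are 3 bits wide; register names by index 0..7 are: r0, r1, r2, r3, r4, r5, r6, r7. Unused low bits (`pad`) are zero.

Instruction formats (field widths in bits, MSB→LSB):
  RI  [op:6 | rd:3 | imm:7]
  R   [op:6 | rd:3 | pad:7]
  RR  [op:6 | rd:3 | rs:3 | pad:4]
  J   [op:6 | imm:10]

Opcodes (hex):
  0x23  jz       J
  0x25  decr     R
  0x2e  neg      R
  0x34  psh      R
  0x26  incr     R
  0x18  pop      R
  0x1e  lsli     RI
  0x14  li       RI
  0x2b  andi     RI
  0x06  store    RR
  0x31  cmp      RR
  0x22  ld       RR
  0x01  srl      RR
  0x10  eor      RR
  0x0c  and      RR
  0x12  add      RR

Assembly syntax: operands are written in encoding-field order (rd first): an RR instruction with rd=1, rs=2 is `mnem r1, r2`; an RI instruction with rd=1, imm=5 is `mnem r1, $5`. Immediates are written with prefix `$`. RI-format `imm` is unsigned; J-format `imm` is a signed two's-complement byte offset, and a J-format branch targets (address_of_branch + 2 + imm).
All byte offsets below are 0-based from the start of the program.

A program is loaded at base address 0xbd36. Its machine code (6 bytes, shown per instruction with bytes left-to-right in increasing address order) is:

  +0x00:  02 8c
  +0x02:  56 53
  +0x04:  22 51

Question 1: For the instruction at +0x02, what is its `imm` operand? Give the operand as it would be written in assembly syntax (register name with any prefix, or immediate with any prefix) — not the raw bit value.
$86

+0x02: 56 53 ⇒ word 0x5356 (little)
  top 6b → 0x14 → li [RI]
  [9:7] rd=6 = r6
  [6:0] imm=86 = $86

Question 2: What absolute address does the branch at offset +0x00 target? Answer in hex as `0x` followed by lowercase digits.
0xbd3a

[00] 02 8c → 0x8c02
  opcode bits[15:10]=0x23: jz/J
  imm@[9:0]=0x2 ⇒ $2
  target = base 0xbd36 + off 0x00 + 2 + imm 2 = 0xbd3a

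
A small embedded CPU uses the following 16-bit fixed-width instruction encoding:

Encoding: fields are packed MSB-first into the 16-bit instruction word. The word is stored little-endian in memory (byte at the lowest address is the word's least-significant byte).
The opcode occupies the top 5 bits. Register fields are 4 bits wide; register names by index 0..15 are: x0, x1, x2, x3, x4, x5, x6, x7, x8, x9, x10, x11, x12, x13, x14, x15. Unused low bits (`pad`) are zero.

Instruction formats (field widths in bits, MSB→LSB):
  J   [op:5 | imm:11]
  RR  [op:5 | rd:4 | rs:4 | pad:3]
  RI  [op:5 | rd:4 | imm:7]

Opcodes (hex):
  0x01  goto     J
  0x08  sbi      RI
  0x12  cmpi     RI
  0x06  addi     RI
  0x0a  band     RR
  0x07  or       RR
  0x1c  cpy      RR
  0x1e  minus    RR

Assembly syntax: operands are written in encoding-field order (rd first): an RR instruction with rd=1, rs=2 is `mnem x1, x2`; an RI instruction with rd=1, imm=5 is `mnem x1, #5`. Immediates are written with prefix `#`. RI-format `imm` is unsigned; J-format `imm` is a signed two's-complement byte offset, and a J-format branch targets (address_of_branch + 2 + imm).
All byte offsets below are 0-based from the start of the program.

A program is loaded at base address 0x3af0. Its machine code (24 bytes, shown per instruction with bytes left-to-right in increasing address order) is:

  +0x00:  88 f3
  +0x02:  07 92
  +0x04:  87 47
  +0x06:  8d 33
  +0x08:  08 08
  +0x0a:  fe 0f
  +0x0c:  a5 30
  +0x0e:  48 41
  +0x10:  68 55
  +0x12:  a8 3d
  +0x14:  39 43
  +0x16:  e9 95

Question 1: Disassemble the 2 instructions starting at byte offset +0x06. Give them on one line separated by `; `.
addi x7, #13; goto #8

[06] 8d 33 → 0x338d
  op=0x338d>>11=0x6 ⇒ addi (RI)
  rd: (w>>7)&0xf=0x7 → x7
  imm: (w>>0)&0x7f=0xd → #13
[08] 08 08 → 0x0808
  op=0x0808>>11=0x1 ⇒ goto (J)
  imm: (w>>0)&0x7ff=0x8 → #8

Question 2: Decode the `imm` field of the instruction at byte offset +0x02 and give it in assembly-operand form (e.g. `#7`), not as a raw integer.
#7

[02] 07 92 → 0x9207
  op=0x9207>>11=0x12 ⇒ cmpi (RI)
  rd@[10:7]=0x4 ⇒ x4
  imm@[6:0]=0x7 ⇒ #7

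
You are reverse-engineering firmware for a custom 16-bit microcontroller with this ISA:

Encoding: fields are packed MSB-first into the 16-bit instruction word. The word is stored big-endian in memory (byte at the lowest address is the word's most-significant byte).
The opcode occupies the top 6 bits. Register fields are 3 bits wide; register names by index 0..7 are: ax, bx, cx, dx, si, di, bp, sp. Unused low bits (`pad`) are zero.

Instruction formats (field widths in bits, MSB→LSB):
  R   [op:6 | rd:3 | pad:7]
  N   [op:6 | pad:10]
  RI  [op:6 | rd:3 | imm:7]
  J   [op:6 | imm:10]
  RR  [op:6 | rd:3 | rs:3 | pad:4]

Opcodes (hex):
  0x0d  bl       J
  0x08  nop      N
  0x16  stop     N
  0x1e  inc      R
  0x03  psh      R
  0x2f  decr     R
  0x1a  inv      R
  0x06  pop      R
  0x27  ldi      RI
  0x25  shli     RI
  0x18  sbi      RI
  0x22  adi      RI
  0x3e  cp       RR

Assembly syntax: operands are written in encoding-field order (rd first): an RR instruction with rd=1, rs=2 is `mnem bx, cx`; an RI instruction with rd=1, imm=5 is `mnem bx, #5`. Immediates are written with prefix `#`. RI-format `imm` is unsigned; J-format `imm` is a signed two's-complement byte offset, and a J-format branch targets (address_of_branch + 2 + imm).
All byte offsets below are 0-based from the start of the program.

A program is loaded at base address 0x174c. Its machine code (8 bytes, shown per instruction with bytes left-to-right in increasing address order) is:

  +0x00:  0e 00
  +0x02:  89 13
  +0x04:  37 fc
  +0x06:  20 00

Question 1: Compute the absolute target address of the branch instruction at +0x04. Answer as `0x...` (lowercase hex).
0x174e

[04] 37 fc → 0x37fc
  op=0x37fc>>10=0xd ⇒ bl (J)
  imm: (w>>0)&0x3ff=0x3fc (s10→-4) → #-4
  target = base 0x174c + off 0x04 + 2 + imm -4 = 0x174e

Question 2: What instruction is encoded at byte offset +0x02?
off 0x02: read 89 13 as big → 0x8913
  opcode bits[15:10]=0x22: adi/RI
  rd: (w>>7)&0x7=0x2 → cx
  imm: (w>>0)&0x7f=0x13 → #19

adi cx, #19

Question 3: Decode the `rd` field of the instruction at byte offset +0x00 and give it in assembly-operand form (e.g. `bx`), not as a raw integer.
off 0x00: read 0e 00 as big → 0x0e00
  opcode bits[15:10]=0x3: psh/R
  rd@[9:7]=0x4 ⇒ si

si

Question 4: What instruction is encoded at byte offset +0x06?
nop

off 0x06: read 20 00 as big → 0x2000
  top 6b → 0x8 → nop [N]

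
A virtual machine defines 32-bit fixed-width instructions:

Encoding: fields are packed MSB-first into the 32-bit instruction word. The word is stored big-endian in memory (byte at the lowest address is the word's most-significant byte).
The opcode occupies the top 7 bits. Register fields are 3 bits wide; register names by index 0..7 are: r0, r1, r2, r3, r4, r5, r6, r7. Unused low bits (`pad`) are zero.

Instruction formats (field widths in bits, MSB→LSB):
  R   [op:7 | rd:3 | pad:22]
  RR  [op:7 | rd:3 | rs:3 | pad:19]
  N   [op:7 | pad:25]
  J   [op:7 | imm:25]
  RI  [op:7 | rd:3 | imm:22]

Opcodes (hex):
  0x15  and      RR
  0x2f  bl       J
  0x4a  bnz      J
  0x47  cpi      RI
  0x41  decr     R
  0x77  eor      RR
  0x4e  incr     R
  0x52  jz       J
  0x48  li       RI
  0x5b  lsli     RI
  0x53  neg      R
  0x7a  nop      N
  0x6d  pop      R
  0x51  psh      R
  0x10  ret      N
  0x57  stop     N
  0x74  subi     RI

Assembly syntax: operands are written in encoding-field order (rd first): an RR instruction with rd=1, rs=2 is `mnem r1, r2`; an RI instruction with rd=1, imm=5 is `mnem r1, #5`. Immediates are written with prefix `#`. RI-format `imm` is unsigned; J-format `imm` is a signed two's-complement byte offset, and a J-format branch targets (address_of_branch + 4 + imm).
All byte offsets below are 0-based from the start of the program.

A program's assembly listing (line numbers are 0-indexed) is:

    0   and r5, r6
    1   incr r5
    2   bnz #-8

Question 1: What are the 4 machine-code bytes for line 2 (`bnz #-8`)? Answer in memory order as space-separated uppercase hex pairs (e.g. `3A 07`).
2. bnz fields op=0x4a:7|imm=-8:25 → word 95fffff8h → 95 ff ff f8

95 FF FF F8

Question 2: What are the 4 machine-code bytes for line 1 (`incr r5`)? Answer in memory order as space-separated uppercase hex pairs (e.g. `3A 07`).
9D 40 00 00

L1: incr op=0x4e:7|rd=5:3|pad=0:22 ⇒ 0x9d400000 ⇒ big 9d 40 00 00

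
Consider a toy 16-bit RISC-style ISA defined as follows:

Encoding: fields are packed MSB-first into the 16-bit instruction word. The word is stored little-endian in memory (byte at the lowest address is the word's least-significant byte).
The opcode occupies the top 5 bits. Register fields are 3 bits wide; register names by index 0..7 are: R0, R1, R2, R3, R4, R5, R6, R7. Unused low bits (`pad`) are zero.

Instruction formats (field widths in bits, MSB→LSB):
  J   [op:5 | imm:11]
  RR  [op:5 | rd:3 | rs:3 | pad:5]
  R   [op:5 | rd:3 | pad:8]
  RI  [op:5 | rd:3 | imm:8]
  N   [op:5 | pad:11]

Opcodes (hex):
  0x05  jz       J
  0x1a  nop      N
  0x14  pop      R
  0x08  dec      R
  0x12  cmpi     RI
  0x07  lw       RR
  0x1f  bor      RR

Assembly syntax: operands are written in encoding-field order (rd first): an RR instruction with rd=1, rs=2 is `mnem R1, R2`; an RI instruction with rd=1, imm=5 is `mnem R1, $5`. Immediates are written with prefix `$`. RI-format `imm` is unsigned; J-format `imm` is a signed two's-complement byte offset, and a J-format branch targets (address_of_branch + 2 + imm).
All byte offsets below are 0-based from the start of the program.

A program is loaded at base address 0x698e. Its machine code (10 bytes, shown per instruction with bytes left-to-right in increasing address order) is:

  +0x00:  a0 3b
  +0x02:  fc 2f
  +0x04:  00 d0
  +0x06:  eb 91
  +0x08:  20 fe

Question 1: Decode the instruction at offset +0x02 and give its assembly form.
jz $-4

@+02  little-endian(fc 2f) = 0x2ffc
  op=0x2ffc>>11=0x5 ⇒ jz (J)
  imm: (w>>0)&0x7ff=0x7fc (s11→-4) → $-4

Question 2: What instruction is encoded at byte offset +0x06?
cmpi R1, $235

off 0x06: read eb 91 as little → 0x91eb
  op=0x91eb>>11=0x12 ⇒ cmpi (RI)
  rd: (w>>8)&0x7=0x1 → R1
  imm: (w>>0)&0xff=0xeb → $235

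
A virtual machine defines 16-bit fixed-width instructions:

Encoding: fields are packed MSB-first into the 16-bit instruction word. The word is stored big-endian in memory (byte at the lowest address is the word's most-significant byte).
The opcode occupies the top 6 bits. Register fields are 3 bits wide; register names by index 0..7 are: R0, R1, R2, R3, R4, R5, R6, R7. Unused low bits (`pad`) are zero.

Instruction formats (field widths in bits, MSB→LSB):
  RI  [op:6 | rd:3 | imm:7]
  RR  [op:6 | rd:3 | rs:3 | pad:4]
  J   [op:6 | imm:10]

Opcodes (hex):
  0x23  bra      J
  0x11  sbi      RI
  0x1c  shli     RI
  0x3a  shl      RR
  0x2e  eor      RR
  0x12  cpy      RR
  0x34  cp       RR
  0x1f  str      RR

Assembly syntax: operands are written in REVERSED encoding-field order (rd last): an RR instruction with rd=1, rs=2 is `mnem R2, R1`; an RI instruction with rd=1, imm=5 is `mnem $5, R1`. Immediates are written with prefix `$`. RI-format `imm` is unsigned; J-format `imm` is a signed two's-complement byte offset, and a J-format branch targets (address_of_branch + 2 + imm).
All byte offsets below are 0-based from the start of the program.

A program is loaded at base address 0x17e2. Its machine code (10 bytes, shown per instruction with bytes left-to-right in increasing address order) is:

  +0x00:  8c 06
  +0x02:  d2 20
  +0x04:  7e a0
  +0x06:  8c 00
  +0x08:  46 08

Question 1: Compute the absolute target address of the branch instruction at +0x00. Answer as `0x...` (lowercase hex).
0x17ea

off 0x00: read 8c 06 as big → 0x8c06
  opcode bits[15:10]=0x23: bra/J
  imm@[9:0]=0x6 ⇒ $6
  target = base 0x17e2 + off 0x00 + 2 + imm 6 = 0x17ea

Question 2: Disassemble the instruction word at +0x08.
sbi $8, R4

+0x08: 46 08 ⇒ word 0x4608 (big)
  opcode bits[15:10]=0x11: sbi/RI
  rd: (w>>7)&0x7=0x4 → R4
  imm: (w>>0)&0x7f=0x8 → $8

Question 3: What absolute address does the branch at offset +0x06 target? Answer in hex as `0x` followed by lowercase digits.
off 0x06: read 8c 00 as big → 0x8c00
  top 6b → 0x23 → bra [J]
  [9:0] imm=0 = $0
  target = base 0x17e2 + off 0x06 + 2 + imm 0 = 0x17ea

0x17ea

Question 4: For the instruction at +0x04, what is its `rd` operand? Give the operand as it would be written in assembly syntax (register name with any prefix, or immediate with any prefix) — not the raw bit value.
off 0x04: read 7e a0 as big → 0x7ea0
  top 6b → 0x1f → str [RR]
  [9:7] rd=5 = R5
  [6:4] rs=2 = R2

R5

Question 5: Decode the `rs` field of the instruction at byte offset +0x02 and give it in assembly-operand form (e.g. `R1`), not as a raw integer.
R2

[02] d2 20 → 0xd220
  top 6b → 0x34 → cp [RR]
  [9:7] rd=4 = R4
  [6:4] rs=2 = R2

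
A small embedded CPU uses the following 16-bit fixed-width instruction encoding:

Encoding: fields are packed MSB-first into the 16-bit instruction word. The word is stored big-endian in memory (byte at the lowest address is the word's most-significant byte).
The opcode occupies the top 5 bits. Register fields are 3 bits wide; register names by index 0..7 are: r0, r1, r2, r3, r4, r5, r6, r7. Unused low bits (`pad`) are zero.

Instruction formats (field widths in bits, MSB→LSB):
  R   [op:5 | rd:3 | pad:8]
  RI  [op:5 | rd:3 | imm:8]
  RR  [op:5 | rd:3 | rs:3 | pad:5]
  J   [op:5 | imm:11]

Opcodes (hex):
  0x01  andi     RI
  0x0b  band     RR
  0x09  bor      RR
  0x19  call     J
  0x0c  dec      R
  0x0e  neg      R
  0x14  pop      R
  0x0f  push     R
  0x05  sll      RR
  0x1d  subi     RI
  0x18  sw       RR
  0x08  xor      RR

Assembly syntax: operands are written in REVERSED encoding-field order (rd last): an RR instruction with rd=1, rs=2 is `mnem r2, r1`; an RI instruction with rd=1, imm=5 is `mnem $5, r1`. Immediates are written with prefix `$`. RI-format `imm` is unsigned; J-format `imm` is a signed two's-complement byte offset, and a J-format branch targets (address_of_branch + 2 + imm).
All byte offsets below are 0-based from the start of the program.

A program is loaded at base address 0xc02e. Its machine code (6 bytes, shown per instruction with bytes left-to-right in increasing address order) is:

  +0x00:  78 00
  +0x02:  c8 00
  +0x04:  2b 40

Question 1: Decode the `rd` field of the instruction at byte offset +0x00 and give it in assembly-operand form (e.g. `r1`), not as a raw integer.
r0

+0x00: 78 00 ⇒ word 0x7800 (big)
  op=0x7800>>11=0xf ⇒ push (R)
  [10:8] rd=0 = r0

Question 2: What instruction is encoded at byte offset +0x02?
call $0

[02] c8 00 → 0xc800
  op=0xc800>>11=0x19 ⇒ call (J)
  [10:0] imm=0 = $0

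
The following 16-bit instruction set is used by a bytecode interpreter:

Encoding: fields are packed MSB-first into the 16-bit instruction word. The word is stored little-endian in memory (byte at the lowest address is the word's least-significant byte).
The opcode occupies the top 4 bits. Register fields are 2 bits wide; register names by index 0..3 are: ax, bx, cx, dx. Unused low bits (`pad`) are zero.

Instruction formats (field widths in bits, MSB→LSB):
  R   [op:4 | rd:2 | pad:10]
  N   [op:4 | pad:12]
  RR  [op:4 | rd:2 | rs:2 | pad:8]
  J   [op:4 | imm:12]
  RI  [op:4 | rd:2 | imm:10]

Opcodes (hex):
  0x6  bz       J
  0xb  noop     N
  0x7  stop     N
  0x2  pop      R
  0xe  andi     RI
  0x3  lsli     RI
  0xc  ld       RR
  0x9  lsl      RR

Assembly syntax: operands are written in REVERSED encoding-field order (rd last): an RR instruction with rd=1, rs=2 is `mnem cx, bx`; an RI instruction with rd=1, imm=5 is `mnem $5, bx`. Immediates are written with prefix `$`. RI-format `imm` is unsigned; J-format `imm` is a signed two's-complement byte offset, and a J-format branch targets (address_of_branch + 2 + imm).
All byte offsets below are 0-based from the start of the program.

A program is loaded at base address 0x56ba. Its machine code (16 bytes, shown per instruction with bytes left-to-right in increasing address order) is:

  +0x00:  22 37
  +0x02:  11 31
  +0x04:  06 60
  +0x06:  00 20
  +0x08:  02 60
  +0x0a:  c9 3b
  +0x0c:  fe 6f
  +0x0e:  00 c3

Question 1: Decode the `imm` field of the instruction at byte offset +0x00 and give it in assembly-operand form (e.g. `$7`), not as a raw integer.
$802

off 0x00: read 22 37 as little → 0x3722
  op=0x3722>>12=0x3 ⇒ lsli (RI)
  rd: (w>>10)&0x3=0x1 → bx
  imm: (w>>0)&0x3ff=0x322 → $802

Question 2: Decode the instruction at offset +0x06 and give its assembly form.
pop ax

[06] 00 20 → 0x2000
  opcode bits[15:12]=0x2: pop/R
  rd@[11:10]=0x0 ⇒ ax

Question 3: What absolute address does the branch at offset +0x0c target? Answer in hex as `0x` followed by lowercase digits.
0x56c6

@+0c  little-endian(fe 6f) = 0x6ffe
  top 4b → 0x6 → bz [J]
  imm@[11:0]=0xffe (s12→-2) ⇒ $-2
  target = base 0x56ba + off 0x0c + 2 + imm -2 = 0x56c6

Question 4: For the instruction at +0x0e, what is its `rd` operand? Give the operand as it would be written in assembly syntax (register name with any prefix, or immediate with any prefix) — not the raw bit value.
@+0e  little-endian(00 c3) = 0xc300
  opcode bits[15:12]=0xc: ld/RR
  rd: (w>>10)&0x3=0x0 → ax
  rs: (w>>8)&0x3=0x3 → dx

ax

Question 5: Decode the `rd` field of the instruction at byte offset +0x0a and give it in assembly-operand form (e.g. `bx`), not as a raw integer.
off 0x0a: read c9 3b as little → 0x3bc9
  op=0x3bc9>>12=0x3 ⇒ lsli (RI)
  [11:10] rd=2 = cx
  [9:0] imm=969 = $969

cx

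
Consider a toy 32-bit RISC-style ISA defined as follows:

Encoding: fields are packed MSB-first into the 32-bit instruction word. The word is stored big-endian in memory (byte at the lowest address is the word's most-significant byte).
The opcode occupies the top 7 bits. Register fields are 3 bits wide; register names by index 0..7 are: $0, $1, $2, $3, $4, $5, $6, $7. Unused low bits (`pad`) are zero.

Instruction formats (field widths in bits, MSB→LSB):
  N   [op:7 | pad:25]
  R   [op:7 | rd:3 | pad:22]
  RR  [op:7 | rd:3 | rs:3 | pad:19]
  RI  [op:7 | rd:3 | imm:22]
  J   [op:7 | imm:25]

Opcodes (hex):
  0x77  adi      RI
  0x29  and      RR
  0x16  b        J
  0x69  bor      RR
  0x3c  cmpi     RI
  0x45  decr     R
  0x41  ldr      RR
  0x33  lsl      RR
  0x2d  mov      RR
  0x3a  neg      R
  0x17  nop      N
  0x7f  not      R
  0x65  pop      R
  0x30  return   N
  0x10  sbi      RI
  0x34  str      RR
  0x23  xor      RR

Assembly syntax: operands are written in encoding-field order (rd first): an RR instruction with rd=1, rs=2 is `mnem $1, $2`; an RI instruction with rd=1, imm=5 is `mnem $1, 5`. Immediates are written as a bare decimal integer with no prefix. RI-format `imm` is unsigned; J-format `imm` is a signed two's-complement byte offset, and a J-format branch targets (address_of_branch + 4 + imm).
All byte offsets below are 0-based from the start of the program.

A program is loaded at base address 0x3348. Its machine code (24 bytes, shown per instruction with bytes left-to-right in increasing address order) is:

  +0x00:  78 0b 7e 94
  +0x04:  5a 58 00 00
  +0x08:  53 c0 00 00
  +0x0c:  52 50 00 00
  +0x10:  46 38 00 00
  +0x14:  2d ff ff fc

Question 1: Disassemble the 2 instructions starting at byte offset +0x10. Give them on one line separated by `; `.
xor $0, $7; b -4

off 0x10: read 46 38 00 00 as big → 0x46380000
  opcode bits[31:25]=0x23: xor/RR
  rd@[24:22]=0x0 ⇒ $0
  rs@[21:19]=0x7 ⇒ $7
off 0x14: read 2d ff ff fc as big → 0x2dfffffc
  opcode bits[31:25]=0x16: b/J
  imm@[24:0]=0x1fffffc (s25→-4) ⇒ -4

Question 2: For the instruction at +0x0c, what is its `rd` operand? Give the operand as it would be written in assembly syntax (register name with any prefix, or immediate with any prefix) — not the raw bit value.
+0x0c: 52 50 00 00 ⇒ word 0x52500000 (big)
  top 7b → 0x29 → and [RR]
  [24:22] rd=1 = $1
  [21:19] rs=2 = $2

$1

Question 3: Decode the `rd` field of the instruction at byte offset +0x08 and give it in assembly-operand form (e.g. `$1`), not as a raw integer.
$7

off 0x08: read 53 c0 00 00 as big → 0x53c00000
  opcode bits[31:25]=0x29: and/RR
  rd: (w>>22)&0x7=0x7 → $7
  rs: (w>>19)&0x7=0x0 → $0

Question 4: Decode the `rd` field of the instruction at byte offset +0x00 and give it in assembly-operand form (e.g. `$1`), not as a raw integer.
@+00  big-endian(78 0b 7e 94) = 0x780b7e94
  opcode bits[31:25]=0x3c: cmpi/RI
  [24:22] rd=0 = $0
  [21:0] imm=753300 = 753300

$0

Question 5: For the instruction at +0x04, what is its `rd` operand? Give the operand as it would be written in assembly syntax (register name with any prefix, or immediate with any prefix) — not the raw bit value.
$1

[04] 5a 58 00 00 → 0x5a580000
  top 7b → 0x2d → mov [RR]
  rd@[24:22]=0x1 ⇒ $1
  rs@[21:19]=0x3 ⇒ $3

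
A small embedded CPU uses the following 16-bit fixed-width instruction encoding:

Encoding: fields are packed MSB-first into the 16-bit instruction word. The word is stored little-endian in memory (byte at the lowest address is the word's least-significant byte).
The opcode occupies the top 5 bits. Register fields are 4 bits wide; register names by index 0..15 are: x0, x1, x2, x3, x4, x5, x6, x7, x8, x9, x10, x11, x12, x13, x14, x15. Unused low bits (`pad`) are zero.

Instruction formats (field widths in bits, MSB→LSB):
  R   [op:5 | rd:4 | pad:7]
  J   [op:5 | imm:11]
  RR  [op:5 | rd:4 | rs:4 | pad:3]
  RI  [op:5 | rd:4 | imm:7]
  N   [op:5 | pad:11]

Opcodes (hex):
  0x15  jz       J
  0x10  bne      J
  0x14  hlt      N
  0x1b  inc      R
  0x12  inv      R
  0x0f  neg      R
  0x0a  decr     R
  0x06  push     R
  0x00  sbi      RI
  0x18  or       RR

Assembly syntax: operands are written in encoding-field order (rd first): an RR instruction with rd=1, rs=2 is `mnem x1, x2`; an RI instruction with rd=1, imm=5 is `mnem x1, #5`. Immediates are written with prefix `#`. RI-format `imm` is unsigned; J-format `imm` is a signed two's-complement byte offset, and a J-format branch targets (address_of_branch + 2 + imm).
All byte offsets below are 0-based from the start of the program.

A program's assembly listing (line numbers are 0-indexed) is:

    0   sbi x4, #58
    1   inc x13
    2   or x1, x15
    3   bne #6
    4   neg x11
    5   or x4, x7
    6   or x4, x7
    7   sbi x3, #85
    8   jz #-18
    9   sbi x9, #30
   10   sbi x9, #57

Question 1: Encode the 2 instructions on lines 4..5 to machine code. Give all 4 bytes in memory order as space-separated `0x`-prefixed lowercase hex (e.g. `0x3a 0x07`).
line 4 (neg): pack op=0xf:5|rd=11:4|pad=0:7 = 0x7d80; little→ 80 7d
line 5 (or): pack op=0x18:5|rd=4:4|rs=7:4|pad=0:3 = 0xc238; little→ 38 c2

0x80 0x7d 0x38 0xc2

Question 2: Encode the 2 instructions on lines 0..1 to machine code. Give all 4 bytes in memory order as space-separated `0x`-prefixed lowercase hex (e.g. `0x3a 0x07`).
0x3a 0x02 0x80 0xde

L0: sbi op=0x0:5|rd=4:4|imm=58:7 ⇒ 0x023a ⇒ little 3a 02
L1: inc op=0x1b:5|rd=13:4|pad=0:7 ⇒ 0xde80 ⇒ little 80 de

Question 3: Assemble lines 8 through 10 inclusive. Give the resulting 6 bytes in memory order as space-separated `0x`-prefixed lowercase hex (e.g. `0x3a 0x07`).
8. jz fields op=0x15:5|imm=-18:11 → word afeeh → ee af
9. sbi fields op=0x0:5|rd=9:4|imm=30:7 → word 049eh → 9e 04
10. sbi fields op=0x0:5|rd=9:4|imm=57:7 → word 04b9h → b9 04

0xee 0xaf 0x9e 0x04 0xb9 0x04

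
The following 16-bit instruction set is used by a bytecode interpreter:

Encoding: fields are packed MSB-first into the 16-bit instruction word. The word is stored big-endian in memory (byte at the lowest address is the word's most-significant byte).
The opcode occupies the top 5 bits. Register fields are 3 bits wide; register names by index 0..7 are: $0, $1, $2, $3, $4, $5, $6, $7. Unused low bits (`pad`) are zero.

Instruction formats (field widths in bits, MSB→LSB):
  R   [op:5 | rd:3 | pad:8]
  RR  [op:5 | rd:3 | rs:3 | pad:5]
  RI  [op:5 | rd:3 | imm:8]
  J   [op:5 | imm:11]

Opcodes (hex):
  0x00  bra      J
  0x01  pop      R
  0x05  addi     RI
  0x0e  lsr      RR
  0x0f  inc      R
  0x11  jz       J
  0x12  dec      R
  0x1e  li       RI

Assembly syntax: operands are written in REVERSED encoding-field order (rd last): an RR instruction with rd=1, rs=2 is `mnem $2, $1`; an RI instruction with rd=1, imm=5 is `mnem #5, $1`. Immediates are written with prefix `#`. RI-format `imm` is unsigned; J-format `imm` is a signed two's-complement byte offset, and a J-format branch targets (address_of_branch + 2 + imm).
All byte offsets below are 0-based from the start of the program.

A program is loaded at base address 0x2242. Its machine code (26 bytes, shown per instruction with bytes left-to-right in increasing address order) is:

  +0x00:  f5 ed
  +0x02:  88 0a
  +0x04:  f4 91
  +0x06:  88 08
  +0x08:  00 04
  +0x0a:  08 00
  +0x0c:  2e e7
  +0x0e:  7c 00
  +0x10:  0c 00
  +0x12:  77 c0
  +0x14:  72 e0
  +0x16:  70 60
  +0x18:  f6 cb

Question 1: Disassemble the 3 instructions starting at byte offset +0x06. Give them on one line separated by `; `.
jz #8; bra #4; pop $0

+0x06: 88 08 ⇒ word 0x8808 (big)
  top 5b → 0x11 → jz [J]
  imm: (w>>0)&0x7ff=0x8 → #8
+0x08: 00 04 ⇒ word 0x0004 (big)
  top 5b → 0x0 → bra [J]
  imm: (w>>0)&0x7ff=0x4 → #4
+0x0a: 08 00 ⇒ word 0x0800 (big)
  top 5b → 0x1 → pop [R]
  rd: (w>>8)&0x7=0x0 → $0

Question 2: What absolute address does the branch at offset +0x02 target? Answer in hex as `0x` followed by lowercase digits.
0x2250

@+02  big-endian(88 0a) = 0x880a
  top 5b → 0x11 → jz [J]
  [10:0] imm=10 = #10
  target = base 0x2242 + off 0x02 + 2 + imm 10 = 0x2250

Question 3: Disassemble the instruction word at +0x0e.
@+0e  big-endian(7c 00) = 0x7c00
  op=0x7c00>>11=0xf ⇒ inc (R)
  rd: (w>>8)&0x7=0x4 → $4

inc $4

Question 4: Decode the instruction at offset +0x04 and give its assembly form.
off 0x04: read f4 91 as big → 0xf491
  op=0xf491>>11=0x1e ⇒ li (RI)
  rd: (w>>8)&0x7=0x4 → $4
  imm: (w>>0)&0xff=0x91 → #145

li #145, $4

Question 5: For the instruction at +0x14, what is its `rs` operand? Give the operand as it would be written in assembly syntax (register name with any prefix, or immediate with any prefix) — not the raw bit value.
+0x14: 72 e0 ⇒ word 0x72e0 (big)
  opcode bits[15:11]=0xe: lsr/RR
  [10:8] rd=2 = $2
  [7:5] rs=7 = $7

$7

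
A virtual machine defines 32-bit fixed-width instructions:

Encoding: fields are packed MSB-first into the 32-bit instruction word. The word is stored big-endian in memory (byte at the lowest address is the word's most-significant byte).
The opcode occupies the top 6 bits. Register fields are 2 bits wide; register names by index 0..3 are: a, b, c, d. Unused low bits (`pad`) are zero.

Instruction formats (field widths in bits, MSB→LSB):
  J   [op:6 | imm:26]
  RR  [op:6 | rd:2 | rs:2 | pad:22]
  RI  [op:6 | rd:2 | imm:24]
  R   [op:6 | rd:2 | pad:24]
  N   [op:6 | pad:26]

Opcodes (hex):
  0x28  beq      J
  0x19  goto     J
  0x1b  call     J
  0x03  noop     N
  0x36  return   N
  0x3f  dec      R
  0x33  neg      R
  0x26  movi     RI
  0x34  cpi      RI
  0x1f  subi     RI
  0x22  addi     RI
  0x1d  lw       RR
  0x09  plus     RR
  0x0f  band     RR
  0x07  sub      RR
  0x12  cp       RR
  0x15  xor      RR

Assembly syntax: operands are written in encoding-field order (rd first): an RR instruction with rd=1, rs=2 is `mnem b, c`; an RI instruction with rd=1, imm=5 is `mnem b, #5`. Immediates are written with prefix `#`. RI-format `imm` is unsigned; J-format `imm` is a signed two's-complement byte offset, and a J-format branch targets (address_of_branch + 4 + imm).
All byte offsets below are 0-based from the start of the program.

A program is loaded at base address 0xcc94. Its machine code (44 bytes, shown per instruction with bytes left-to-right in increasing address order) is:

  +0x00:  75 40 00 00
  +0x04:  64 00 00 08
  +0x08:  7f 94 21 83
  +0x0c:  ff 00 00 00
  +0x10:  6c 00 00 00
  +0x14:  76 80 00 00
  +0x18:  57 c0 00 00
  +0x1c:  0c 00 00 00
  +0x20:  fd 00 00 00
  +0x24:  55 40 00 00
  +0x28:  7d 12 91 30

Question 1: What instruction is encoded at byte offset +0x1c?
[1c] 0c 00 00 00 → 0x0c000000
  op=0x0c000000>>26=0x3 ⇒ noop (N)

noop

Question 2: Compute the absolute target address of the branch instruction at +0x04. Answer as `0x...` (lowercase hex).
+0x04: 64 00 00 08 ⇒ word 0x64000008 (big)
  top 6b → 0x19 → goto [J]
  [25:0] imm=8 = #8
  target = base 0xcc94 + off 0x04 + 4 + imm 8 = 0xcca4

0xcca4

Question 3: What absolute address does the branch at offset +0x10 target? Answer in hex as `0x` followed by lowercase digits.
[10] 6c 00 00 00 → 0x6c000000
  opcode bits[31:26]=0x1b: call/J
  imm: (w>>0)&0x3ffffff=0x0 → #0
  target = base 0xcc94 + off 0x10 + 4 + imm 0 = 0xcca8

0xcca8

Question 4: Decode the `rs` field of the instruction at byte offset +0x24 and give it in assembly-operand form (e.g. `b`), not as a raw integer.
+0x24: 55 40 00 00 ⇒ word 0x55400000 (big)
  opcode bits[31:26]=0x15: xor/RR
  rd@[25:24]=0x1 ⇒ b
  rs@[23:22]=0x1 ⇒ b

b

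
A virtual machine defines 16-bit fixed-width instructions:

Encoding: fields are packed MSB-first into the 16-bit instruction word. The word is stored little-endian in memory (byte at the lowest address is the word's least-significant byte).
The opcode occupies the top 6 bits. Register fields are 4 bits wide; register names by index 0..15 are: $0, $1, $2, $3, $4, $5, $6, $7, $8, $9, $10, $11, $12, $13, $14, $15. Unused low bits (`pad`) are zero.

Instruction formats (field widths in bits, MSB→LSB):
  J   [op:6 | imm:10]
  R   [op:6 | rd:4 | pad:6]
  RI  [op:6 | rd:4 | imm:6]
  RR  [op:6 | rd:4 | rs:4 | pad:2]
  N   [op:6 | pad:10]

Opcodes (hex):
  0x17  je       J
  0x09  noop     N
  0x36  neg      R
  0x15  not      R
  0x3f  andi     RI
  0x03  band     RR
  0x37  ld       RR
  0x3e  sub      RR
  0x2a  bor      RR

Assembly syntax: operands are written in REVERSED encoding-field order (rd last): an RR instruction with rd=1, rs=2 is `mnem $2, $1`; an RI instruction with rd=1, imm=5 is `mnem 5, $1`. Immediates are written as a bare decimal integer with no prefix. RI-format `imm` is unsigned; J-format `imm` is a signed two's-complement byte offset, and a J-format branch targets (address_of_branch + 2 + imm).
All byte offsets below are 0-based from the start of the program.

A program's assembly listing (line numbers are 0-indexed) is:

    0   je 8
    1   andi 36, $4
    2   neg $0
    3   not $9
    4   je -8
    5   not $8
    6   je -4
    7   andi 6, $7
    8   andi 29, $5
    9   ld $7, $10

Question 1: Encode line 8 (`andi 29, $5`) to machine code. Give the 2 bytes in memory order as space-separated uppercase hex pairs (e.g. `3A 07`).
5D FD

8. andi fields op=0x3f:6|rd=5:4|imm=29:6 → word fd5dh → 5d fd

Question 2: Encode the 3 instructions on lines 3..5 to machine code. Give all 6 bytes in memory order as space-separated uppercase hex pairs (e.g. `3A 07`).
40 56 F8 5F 00 56

line 3 (not): pack op=0x15:6|rd=9:4|pad=0:6 = 0x5640; little→ 40 56
line 4 (je): pack op=0x17:6|imm=-8:10 = 0x5ff8; little→ f8 5f
line 5 (not): pack op=0x15:6|rd=8:4|pad=0:6 = 0x5600; little→ 00 56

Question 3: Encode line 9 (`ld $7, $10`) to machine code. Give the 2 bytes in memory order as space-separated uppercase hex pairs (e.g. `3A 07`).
L9: ld op=0x37:6|rd=10:4|rs=7:4|pad=0:2 ⇒ 0xde9c ⇒ little 9c de

9C DE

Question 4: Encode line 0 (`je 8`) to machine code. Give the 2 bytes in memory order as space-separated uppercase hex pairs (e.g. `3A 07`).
08 5C

L0: je op=0x17:6|imm=8:10 ⇒ 0x5c08 ⇒ little 08 5c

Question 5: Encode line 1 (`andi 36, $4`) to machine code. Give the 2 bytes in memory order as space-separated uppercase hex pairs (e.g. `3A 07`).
line 1 (andi): pack op=0x3f:6|rd=4:4|imm=36:6 = 0xfd24; little→ 24 fd

24 FD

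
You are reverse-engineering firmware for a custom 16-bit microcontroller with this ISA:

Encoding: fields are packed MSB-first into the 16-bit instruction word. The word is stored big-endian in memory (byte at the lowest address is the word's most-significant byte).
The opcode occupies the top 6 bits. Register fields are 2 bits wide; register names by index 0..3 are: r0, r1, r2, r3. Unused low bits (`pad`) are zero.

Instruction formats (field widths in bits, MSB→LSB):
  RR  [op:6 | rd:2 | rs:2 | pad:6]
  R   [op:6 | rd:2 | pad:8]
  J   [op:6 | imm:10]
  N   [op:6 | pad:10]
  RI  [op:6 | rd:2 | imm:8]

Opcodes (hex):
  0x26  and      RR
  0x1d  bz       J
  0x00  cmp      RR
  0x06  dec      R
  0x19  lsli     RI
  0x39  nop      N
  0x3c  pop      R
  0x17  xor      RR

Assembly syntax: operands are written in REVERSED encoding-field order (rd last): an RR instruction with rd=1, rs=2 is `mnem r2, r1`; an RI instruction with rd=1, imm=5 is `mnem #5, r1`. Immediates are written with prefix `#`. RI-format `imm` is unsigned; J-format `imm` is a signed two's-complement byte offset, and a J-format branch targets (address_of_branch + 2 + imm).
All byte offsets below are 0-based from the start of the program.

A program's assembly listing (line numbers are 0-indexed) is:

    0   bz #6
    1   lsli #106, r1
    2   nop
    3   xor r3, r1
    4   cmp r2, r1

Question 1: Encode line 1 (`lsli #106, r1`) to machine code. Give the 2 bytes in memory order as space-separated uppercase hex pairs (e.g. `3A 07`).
65 6A

L1: lsli op=0x19:6|rd=1:2|imm=106:8 ⇒ 0x656a ⇒ big 65 6a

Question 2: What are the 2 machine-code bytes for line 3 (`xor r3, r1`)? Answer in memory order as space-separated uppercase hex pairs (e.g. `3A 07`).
line 3 (xor): pack op=0x17:6|rd=1:2|rs=3:2|pad=0:6 = 0x5dc0; big→ 5d c0

5D C0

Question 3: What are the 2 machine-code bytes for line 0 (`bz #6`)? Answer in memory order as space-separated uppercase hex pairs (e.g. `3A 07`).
74 06

line 0 (bz): pack op=0x1d:6|imm=6:10 = 0x7406; big→ 74 06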